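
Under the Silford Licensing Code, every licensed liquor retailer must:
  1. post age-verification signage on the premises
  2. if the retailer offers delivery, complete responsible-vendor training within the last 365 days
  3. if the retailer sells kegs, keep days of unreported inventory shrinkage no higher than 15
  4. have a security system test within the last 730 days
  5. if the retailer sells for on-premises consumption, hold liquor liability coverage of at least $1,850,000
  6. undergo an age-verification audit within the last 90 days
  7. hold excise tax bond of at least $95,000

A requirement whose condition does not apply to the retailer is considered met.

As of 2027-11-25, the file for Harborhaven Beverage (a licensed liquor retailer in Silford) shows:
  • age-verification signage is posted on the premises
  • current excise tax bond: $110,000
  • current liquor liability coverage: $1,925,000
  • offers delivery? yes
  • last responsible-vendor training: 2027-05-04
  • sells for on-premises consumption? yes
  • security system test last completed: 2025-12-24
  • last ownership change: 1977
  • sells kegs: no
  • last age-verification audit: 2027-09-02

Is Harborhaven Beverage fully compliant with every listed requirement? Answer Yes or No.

1. age-verification signage present → met
2. condition 'offers delivery' holds; responsible-vendor training 205 days ago vs limit 365 → met
3. condition 'sells kegs' does not hold → requirement n/a → met
4. security system test 701 days ago vs limit 730 → met
5. condition 'sells for on-premises consumption' holds; liquor liability coverage $1,925,000 ≥ $1,850,000 → met
6. age-verification audit 84 days ago vs limit 90 → met
7. excise tax bond $110,000 ≥ $95,000 → met
All met.

Yes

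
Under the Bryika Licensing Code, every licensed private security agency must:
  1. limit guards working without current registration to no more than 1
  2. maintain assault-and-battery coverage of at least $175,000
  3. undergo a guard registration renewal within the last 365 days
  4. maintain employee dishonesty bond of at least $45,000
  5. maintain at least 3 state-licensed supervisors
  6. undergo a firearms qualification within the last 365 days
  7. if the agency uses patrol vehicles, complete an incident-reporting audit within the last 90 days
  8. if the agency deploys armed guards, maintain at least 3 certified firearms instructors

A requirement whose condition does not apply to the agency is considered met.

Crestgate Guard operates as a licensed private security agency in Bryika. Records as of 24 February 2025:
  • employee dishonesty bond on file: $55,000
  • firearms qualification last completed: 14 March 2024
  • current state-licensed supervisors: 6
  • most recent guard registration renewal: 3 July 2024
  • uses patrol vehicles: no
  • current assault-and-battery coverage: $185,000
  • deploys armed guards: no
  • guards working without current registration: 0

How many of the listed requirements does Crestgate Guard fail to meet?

0

1. guards working without current registration 0 ≤ 1 → met
2. assault-and-battery coverage $185,000 ≥ $175,000 → met
3. guard registration renewal 236 days ago vs limit 365 → met
4. employee dishonesty bond $55,000 ≥ $45,000 → met
5. state-licensed supervisors 6 ≥ 3 → met
6. firearms qualification 347 days ago vs limit 365 → met
7. condition 'uses patrol vehicles' does not hold → requirement n/a → met
8. condition 'deploys armed guards' does not hold → requirement n/a → met
Not met: 0 of 8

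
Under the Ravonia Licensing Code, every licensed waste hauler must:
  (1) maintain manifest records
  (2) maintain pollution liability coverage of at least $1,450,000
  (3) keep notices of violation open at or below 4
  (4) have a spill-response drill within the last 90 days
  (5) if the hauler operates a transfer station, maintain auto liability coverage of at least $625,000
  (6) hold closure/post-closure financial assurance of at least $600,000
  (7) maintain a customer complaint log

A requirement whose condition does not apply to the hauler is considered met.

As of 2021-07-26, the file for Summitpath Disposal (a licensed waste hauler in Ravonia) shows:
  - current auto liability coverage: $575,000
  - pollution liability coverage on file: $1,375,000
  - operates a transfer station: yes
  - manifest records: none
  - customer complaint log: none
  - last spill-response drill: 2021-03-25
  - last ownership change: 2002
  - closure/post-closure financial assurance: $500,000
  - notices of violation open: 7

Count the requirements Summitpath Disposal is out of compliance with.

7

1. manifest records absent → not met
2. pollution liability coverage $1,375,000 < $1,450,000 → not met
3. notices of violation open 7 > 4 → not met
4. spill-response drill 123 days ago vs limit 90 → not met
5. condition 'operates a transfer station' holds; auto liability coverage $575,000 < $625,000 → not met
6. closure/post-closure financial assurance $500,000 < $600,000 → not met
7. customer complaint log absent → not met
Not met: 7 of 7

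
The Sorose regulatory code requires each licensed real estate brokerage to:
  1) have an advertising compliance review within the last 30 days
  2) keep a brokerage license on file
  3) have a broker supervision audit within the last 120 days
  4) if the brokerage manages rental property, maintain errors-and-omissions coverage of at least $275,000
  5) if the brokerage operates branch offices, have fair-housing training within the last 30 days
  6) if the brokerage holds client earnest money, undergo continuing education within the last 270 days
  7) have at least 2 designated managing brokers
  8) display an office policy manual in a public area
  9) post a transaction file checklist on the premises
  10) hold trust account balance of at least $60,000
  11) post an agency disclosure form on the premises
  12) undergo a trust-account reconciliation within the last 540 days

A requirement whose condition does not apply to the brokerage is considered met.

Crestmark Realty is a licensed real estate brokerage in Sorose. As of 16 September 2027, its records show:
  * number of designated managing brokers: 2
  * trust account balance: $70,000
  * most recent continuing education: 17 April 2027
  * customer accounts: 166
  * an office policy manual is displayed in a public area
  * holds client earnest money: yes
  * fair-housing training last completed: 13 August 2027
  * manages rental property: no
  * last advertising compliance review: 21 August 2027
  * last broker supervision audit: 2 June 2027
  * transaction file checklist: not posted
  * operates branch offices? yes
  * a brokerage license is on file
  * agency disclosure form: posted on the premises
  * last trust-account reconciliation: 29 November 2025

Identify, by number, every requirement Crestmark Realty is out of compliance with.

5, 9, 12

1. advertising compliance review 26 days ago vs limit 30 → met
2. brokerage license present → met
3. broker supervision audit 106 days ago vs limit 120 → met
4. condition 'manages rental property' does not hold → requirement n/a → met
5. condition 'operates branch offices' holds; fair-housing training 34 days ago vs limit 30 → not met
6. condition 'holds client earnest money' holds; continuing education 152 days ago vs limit 270 → met
7. designated managing brokers 2 ≥ 2 → met
8. office policy manual present → met
9. transaction file checklist absent → not met
10. trust account balance $70,000 ≥ $60,000 → met
11. agency disclosure form present → met
12. trust-account reconciliation 656 days ago vs limit 540 → not met
Not met: 5, 9, 12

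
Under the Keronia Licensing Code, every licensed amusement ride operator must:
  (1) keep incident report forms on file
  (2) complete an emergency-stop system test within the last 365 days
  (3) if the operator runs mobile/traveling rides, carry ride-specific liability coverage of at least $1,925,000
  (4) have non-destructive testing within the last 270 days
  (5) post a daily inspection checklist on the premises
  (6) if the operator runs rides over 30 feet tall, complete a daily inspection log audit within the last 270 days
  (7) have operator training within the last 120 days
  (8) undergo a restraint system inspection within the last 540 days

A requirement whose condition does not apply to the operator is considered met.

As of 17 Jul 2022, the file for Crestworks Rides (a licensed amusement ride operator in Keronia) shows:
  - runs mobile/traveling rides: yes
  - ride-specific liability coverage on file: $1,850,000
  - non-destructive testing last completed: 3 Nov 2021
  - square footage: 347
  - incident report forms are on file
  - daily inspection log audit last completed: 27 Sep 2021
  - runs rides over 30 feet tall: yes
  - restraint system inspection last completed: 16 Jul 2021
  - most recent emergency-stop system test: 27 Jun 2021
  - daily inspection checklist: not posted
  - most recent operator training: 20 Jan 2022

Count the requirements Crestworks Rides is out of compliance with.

1. incident report forms present → met
2. emergency-stop system test 385 days ago vs limit 365 → not met
3. condition 'runs mobile/traveling rides' holds; ride-specific liability coverage $1,850,000 < $1,925,000 → not met
4. non-destructive testing 256 days ago vs limit 270 → met
5. daily inspection checklist absent → not met
6. condition 'runs rides over 30 feet tall' holds; daily inspection log audit 293 days ago vs limit 270 → not met
7. operator training 178 days ago vs limit 120 → not met
8. restraint system inspection 366 days ago vs limit 540 → met
Not met: 5 of 8

5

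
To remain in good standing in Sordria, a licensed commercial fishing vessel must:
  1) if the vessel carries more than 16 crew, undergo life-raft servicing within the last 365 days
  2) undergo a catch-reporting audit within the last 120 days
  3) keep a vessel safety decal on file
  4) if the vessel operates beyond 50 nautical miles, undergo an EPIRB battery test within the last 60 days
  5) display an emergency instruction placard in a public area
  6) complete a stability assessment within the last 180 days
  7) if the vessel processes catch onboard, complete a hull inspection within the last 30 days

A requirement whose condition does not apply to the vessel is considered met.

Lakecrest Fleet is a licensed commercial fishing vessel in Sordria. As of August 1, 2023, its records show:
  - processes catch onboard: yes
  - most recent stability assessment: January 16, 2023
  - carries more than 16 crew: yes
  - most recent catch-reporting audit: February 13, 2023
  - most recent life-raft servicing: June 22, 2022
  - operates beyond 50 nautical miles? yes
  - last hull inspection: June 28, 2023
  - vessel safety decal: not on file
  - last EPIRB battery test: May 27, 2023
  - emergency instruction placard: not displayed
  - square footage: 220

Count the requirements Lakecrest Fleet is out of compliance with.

7

1. condition 'carries more than 16 crew' holds; life-raft servicing 405 days ago vs limit 365 → not met
2. catch-reporting audit 169 days ago vs limit 120 → not met
3. vessel safety decal absent → not met
4. condition 'operates beyond 50 nautical miles' holds; EPIRB battery test 66 days ago vs limit 60 → not met
5. emergency instruction placard absent → not met
6. stability assessment 197 days ago vs limit 180 → not met
7. condition 'processes catch onboard' holds; hull inspection 34 days ago vs limit 30 → not met
Not met: 7 of 7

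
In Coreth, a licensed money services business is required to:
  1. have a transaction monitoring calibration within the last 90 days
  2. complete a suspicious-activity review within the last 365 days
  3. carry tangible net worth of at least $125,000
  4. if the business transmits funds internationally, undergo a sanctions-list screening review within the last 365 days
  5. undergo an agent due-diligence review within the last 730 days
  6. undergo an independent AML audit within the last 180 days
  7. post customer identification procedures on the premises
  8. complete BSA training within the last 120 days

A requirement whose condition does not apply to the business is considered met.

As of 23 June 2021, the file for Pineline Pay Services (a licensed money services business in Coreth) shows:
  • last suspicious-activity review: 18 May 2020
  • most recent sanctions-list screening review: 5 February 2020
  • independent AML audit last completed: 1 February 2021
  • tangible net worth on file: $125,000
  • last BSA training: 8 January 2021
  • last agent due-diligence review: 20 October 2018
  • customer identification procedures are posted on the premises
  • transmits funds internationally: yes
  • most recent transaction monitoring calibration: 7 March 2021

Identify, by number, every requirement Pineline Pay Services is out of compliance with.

1, 2, 4, 5, 8

1. transaction monitoring calibration 108 days ago vs limit 90 → not met
2. suspicious-activity review 401 days ago vs limit 365 → not met
3. tangible net worth $125,000 ≥ $125,000 → met
4. condition 'transmits funds internationally' holds; sanctions-list screening review 504 days ago vs limit 365 → not met
5. agent due-diligence review 977 days ago vs limit 730 → not met
6. independent AML audit 142 days ago vs limit 180 → met
7. customer identification procedures present → met
8. BSA training 166 days ago vs limit 120 → not met
Not met: 1, 2, 4, 5, 8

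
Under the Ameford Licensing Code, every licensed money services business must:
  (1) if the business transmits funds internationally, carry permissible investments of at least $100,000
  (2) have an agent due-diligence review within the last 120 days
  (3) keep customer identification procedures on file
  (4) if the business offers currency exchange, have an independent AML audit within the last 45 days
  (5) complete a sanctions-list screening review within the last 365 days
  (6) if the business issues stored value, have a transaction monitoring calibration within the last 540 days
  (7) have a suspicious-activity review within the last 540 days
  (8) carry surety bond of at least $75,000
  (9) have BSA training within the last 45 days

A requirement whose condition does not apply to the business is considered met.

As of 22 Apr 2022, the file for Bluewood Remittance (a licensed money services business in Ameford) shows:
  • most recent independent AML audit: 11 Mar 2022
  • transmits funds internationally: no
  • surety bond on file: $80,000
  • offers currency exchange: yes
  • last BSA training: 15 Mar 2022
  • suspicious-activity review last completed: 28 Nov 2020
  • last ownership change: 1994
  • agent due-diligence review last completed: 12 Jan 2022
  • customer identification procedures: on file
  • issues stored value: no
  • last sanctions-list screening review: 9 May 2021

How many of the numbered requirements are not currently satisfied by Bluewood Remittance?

0

1. condition 'transmits funds internationally' does not hold → requirement n/a → met
2. agent due-diligence review 100 days ago vs limit 120 → met
3. customer identification procedures present → met
4. condition 'offers currency exchange' holds; independent AML audit 42 days ago vs limit 45 → met
5. sanctions-list screening review 348 days ago vs limit 365 → met
6. condition 'issues stored value' does not hold → requirement n/a → met
7. suspicious-activity review 510 days ago vs limit 540 → met
8. surety bond $80,000 ≥ $75,000 → met
9. BSA training 38 days ago vs limit 45 → met
Not met: 0 of 9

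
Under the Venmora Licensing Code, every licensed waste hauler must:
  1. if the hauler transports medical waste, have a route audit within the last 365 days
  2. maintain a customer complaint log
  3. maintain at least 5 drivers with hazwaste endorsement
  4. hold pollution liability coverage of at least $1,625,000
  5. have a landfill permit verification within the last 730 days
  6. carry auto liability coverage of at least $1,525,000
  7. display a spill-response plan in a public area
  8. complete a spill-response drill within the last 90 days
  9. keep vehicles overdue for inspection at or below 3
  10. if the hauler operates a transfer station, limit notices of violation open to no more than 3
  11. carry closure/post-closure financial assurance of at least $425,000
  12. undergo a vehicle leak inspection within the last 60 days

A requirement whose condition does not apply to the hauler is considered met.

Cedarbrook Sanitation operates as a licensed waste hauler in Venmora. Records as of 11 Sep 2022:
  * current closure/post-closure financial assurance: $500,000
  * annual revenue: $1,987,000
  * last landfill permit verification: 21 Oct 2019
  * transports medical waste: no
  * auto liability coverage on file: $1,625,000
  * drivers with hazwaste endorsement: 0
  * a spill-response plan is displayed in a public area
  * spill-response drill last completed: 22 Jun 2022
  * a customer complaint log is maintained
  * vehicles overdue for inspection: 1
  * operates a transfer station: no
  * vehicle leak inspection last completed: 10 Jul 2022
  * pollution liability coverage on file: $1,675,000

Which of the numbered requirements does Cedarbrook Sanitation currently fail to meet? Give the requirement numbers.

1. condition 'transports medical waste' does not hold → requirement n/a → met
2. customer complaint log present → met
3. drivers with hazwaste endorsement 0 < 5 → not met
4. pollution liability coverage $1,675,000 ≥ $1,625,000 → met
5. landfill permit verification 1056 days ago vs limit 730 → not met
6. auto liability coverage $1,625,000 ≥ $1,525,000 → met
7. spill-response plan present → met
8. spill-response drill 81 days ago vs limit 90 → met
9. vehicles overdue for inspection 1 ≤ 3 → met
10. condition 'operates a transfer station' does not hold → requirement n/a → met
11. closure/post-closure financial assurance $500,000 ≥ $425,000 → met
12. vehicle leak inspection 63 days ago vs limit 60 → not met
Not met: 3, 5, 12

3, 5, 12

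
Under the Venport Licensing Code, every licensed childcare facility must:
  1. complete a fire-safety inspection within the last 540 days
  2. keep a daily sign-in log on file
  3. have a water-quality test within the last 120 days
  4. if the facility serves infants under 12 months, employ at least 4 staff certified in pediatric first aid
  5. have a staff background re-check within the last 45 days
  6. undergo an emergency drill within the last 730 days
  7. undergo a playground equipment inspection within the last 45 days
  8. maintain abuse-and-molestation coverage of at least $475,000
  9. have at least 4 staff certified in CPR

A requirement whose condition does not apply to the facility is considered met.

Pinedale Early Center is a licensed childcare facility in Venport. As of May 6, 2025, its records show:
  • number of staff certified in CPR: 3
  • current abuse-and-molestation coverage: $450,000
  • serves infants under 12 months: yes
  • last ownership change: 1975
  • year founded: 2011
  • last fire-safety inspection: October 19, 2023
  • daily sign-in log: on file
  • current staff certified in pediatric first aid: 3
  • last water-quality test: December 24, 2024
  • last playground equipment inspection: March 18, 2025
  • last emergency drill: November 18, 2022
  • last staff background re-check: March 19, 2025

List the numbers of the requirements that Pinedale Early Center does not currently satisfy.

1. fire-safety inspection 565 days ago vs limit 540 → not met
2. daily sign-in log present → met
3. water-quality test 133 days ago vs limit 120 → not met
4. condition 'serves infants under 12 months' holds; staff certified in pediatric first aid 3 < 4 → not met
5. staff background re-check 48 days ago vs limit 45 → not met
6. emergency drill 900 days ago vs limit 730 → not met
7. playground equipment inspection 49 days ago vs limit 45 → not met
8. abuse-and-molestation coverage $450,000 < $475,000 → not met
9. staff certified in CPR 3 < 4 → not met
Not met: 1, 3, 4, 5, 6, 7, 8, 9

1, 3, 4, 5, 6, 7, 8, 9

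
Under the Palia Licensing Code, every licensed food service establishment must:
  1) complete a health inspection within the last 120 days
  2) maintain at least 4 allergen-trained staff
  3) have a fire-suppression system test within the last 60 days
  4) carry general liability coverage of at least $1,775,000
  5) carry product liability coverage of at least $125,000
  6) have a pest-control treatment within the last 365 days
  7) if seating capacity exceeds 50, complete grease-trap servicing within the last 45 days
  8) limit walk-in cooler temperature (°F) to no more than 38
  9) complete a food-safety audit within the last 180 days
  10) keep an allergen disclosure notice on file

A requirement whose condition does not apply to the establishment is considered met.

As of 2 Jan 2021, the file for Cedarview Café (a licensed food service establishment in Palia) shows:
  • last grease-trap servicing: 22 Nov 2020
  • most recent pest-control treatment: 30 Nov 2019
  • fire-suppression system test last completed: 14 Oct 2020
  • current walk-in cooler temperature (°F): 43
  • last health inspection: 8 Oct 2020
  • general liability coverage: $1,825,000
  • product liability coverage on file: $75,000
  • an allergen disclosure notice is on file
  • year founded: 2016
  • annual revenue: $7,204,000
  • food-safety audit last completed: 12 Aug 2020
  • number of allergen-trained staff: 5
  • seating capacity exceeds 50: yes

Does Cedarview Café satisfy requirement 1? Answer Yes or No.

Yes

1. health inspection 86 days ago vs limit 120 → met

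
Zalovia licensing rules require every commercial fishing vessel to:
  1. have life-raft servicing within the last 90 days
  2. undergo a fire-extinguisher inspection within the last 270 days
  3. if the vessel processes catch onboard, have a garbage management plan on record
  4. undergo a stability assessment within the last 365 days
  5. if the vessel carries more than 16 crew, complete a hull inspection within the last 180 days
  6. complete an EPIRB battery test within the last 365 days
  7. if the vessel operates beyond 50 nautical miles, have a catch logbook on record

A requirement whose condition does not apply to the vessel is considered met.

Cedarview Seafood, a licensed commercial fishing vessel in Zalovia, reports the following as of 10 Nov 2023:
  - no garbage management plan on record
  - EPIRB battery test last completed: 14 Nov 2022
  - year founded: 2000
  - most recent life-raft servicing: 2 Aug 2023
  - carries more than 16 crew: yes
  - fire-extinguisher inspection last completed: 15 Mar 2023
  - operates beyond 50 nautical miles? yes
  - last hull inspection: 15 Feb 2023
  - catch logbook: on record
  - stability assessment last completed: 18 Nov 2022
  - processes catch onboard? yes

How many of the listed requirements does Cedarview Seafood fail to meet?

1. life-raft servicing 100 days ago vs limit 90 → not met
2. fire-extinguisher inspection 240 days ago vs limit 270 → met
3. condition 'processes catch onboard' holds; garbage management plan absent → not met
4. stability assessment 357 days ago vs limit 365 → met
5. condition 'carries more than 16 crew' holds; hull inspection 268 days ago vs limit 180 → not met
6. EPIRB battery test 361 days ago vs limit 365 → met
7. condition 'operates beyond 50 nautical miles' holds; catch logbook present → met
Not met: 3 of 7

3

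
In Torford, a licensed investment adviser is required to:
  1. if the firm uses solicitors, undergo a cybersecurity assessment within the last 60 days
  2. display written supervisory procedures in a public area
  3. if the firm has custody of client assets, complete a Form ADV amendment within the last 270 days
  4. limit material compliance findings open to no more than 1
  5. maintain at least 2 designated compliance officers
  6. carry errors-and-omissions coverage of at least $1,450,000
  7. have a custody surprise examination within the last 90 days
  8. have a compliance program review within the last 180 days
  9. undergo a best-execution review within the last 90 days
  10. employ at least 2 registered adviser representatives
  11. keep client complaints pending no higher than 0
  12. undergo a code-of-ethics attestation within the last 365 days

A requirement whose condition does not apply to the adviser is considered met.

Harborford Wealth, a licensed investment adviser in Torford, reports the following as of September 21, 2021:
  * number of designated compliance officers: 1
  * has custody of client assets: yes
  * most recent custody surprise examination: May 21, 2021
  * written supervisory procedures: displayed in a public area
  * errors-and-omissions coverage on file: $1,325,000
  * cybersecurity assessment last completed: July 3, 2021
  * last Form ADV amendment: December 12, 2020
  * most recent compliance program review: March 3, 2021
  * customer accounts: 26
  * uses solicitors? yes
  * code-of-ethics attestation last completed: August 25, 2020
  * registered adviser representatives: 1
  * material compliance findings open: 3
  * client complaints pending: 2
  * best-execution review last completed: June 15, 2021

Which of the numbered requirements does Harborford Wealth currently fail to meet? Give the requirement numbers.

1. condition 'uses solicitors' holds; cybersecurity assessment 80 days ago vs limit 60 → not met
2. written supervisory procedures present → met
3. condition 'has custody of client assets' holds; Form ADV amendment 283 days ago vs limit 270 → not met
4. material compliance findings open 3 > 1 → not met
5. designated compliance officers 1 < 2 → not met
6. errors-and-omissions coverage $1,325,000 < $1,450,000 → not met
7. custody surprise examination 123 days ago vs limit 90 → not met
8. compliance program review 202 days ago vs limit 180 → not met
9. best-execution review 98 days ago vs limit 90 → not met
10. registered adviser representatives 1 < 2 → not met
11. client complaints pending 2 > 0 → not met
12. code-of-ethics attestation 392 days ago vs limit 365 → not met
Not met: 1, 3, 4, 5, 6, 7, 8, 9, 10, 11, 12

1, 3, 4, 5, 6, 7, 8, 9, 10, 11, 12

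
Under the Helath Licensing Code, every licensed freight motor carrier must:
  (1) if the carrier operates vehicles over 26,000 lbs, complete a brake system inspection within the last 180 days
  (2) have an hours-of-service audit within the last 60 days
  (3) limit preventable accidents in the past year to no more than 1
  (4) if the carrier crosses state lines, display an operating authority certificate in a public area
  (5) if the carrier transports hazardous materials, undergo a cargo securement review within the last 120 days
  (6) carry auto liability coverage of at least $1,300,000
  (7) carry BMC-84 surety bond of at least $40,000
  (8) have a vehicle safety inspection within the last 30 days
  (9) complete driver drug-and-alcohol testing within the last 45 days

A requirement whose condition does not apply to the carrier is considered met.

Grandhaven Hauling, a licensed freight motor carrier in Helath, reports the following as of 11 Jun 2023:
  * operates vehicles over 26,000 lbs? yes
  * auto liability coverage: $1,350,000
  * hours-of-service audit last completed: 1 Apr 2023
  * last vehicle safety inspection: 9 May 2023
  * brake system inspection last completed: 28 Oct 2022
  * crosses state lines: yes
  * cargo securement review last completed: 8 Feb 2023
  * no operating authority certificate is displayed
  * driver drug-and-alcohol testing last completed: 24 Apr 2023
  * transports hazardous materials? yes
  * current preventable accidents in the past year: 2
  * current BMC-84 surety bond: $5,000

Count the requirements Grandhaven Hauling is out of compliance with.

1. condition 'operates vehicles over 26,000 lbs' holds; brake system inspection 226 days ago vs limit 180 → not met
2. hours-of-service audit 71 days ago vs limit 60 → not met
3. preventable accidents in the past year 2 > 1 → not met
4. condition 'crosses state lines' holds; operating authority certificate absent → not met
5. condition 'transports hazardous materials' holds; cargo securement review 123 days ago vs limit 120 → not met
6. auto liability coverage $1,350,000 ≥ $1,300,000 → met
7. BMC-84 surety bond $5,000 < $40,000 → not met
8. vehicle safety inspection 33 days ago vs limit 30 → not met
9. driver drug-and-alcohol testing 48 days ago vs limit 45 → not met
Not met: 8 of 9

8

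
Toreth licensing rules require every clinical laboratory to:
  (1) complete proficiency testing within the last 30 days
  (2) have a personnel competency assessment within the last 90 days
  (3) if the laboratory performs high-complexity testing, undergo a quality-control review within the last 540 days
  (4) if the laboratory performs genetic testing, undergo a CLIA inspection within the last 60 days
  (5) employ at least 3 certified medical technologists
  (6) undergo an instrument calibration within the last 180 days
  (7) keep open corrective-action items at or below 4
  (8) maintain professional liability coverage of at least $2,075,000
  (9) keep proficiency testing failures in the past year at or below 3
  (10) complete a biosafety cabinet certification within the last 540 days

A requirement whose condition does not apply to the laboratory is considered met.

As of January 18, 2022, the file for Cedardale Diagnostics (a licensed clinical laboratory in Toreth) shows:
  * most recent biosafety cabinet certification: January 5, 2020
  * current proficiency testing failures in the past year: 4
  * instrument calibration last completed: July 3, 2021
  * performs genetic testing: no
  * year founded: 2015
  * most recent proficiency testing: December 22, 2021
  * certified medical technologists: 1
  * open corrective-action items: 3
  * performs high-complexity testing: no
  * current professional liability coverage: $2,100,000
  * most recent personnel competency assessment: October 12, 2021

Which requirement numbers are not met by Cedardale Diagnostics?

1. proficiency testing 27 days ago vs limit 30 → met
2. personnel competency assessment 98 days ago vs limit 90 → not met
3. condition 'performs high-complexity testing' does not hold → requirement n/a → met
4. condition 'performs genetic testing' does not hold → requirement n/a → met
5. certified medical technologists 1 < 3 → not met
6. instrument calibration 199 days ago vs limit 180 → not met
7. open corrective-action items 3 ≤ 4 → met
8. professional liability coverage $2,100,000 ≥ $2,075,000 → met
9. proficiency testing failures in the past year 4 > 3 → not met
10. biosafety cabinet certification 744 days ago vs limit 540 → not met
Not met: 2, 5, 6, 9, 10

2, 5, 6, 9, 10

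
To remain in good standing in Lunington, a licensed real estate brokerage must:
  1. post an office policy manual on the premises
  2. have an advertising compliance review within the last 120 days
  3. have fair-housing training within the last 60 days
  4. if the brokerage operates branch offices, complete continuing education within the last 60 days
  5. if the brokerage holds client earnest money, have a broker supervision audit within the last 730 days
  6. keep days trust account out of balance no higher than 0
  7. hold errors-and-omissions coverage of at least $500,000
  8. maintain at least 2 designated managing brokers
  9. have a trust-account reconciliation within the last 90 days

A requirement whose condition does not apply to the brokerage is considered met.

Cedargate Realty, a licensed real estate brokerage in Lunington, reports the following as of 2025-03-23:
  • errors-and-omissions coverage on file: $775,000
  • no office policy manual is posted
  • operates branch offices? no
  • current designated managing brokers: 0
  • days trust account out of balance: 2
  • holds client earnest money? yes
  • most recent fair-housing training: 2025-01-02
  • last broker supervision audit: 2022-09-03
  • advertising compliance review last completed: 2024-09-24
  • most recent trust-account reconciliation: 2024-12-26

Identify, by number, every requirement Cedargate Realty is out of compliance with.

1. office policy manual absent → not met
2. advertising compliance review 180 days ago vs limit 120 → not met
3. fair-housing training 80 days ago vs limit 60 → not met
4. condition 'operates branch offices' does not hold → requirement n/a → met
5. condition 'holds client earnest money' holds; broker supervision audit 932 days ago vs limit 730 → not met
6. days trust account out of balance 2 > 0 → not met
7. errors-and-omissions coverage $775,000 ≥ $500,000 → met
8. designated managing brokers 0 < 2 → not met
9. trust-account reconciliation 87 days ago vs limit 90 → met
Not met: 1, 2, 3, 5, 6, 8

1, 2, 3, 5, 6, 8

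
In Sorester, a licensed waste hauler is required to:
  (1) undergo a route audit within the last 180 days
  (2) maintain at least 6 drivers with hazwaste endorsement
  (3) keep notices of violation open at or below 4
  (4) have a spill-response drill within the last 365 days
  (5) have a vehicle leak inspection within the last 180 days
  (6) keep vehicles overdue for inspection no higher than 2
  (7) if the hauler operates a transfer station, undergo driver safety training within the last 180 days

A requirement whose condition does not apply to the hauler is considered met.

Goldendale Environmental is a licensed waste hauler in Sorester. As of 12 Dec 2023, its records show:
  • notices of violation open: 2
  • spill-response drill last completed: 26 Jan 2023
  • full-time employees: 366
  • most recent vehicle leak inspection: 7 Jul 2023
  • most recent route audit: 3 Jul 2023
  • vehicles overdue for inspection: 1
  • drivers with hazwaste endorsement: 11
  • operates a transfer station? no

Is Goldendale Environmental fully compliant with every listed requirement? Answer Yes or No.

Yes

1. route audit 162 days ago vs limit 180 → met
2. drivers with hazwaste endorsement 11 ≥ 6 → met
3. notices of violation open 2 ≤ 4 → met
4. spill-response drill 320 days ago vs limit 365 → met
5. vehicle leak inspection 158 days ago vs limit 180 → met
6. vehicles overdue for inspection 1 ≤ 2 → met
7. condition 'operates a transfer station' does not hold → requirement n/a → met
All met.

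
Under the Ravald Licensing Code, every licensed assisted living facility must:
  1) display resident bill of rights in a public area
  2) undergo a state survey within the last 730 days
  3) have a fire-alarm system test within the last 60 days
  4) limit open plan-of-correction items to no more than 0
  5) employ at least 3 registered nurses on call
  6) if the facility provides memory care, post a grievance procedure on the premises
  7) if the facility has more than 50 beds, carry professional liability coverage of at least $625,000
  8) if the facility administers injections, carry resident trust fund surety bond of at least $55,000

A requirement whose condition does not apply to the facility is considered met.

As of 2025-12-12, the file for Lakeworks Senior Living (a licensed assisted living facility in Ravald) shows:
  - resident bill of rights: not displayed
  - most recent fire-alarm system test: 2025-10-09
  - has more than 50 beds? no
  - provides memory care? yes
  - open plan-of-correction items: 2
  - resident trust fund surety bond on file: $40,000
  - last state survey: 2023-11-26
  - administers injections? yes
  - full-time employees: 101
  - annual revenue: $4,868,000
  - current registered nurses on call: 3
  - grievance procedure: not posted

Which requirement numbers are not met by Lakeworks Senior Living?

1. resident bill of rights absent → not met
2. state survey 747 days ago vs limit 730 → not met
3. fire-alarm system test 64 days ago vs limit 60 → not met
4. open plan-of-correction items 2 > 0 → not met
5. registered nurses on call 3 ≥ 3 → met
6. condition 'provides memory care' holds; grievance procedure absent → not met
7. condition 'has more than 50 beds' does not hold → requirement n/a → met
8. condition 'administers injections' holds; resident trust fund surety bond $40,000 < $55,000 → not met
Not met: 1, 2, 3, 4, 6, 8

1, 2, 3, 4, 6, 8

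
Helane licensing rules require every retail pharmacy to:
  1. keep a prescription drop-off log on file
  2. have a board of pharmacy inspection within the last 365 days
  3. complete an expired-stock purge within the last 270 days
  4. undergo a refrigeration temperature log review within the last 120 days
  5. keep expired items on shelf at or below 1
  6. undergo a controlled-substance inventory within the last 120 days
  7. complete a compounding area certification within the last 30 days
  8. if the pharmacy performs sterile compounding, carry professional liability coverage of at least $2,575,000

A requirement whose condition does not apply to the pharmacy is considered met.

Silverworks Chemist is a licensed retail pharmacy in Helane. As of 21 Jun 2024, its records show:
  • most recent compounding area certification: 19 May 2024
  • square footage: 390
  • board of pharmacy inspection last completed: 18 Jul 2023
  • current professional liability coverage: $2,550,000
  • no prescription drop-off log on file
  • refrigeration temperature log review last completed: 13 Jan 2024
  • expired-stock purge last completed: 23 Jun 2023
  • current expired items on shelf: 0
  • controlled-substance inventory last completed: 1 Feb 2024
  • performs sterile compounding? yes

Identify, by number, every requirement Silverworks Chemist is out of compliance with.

1, 3, 4, 6, 7, 8

1. prescription drop-off log absent → not met
2. board of pharmacy inspection 339 days ago vs limit 365 → met
3. expired-stock purge 364 days ago vs limit 270 → not met
4. refrigeration temperature log review 160 days ago vs limit 120 → not met
5. expired items on shelf 0 ≤ 1 → met
6. controlled-substance inventory 141 days ago vs limit 120 → not met
7. compounding area certification 33 days ago vs limit 30 → not met
8. condition 'performs sterile compounding' holds; professional liability coverage $2,550,000 < $2,575,000 → not met
Not met: 1, 3, 4, 6, 7, 8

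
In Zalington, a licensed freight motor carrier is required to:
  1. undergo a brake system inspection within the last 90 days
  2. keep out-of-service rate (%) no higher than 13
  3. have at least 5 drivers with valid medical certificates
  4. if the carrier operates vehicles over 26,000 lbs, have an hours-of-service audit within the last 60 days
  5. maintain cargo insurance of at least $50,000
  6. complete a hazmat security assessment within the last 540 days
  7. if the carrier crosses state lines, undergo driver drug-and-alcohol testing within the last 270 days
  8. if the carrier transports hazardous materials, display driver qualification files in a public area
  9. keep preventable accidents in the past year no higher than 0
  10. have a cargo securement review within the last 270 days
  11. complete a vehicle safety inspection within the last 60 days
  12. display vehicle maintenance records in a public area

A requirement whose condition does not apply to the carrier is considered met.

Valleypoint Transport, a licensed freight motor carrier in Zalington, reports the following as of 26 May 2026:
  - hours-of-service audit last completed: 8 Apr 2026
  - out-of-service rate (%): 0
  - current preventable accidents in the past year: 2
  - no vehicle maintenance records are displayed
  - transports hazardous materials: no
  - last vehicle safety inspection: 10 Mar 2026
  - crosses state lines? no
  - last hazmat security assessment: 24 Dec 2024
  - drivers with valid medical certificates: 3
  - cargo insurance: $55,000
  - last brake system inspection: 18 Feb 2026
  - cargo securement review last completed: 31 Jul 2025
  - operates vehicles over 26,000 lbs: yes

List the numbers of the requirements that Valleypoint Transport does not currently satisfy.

1. brake system inspection 97 days ago vs limit 90 → not met
2. out-of-service rate (%) 0 ≤ 13 → met
3. drivers with valid medical certificates 3 < 5 → not met
4. condition 'operates vehicles over 26,000 lbs' holds; hours-of-service audit 48 days ago vs limit 60 → met
5. cargo insurance $55,000 ≥ $50,000 → met
6. hazmat security assessment 518 days ago vs limit 540 → met
7. condition 'crosses state lines' does not hold → requirement n/a → met
8. condition 'transports hazardous materials' does not hold → requirement n/a → met
9. preventable accidents in the past year 2 > 0 → not met
10. cargo securement review 299 days ago vs limit 270 → not met
11. vehicle safety inspection 77 days ago vs limit 60 → not met
12. vehicle maintenance records absent → not met
Not met: 1, 3, 9, 10, 11, 12

1, 3, 9, 10, 11, 12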